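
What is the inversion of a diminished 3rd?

The rule of nine gives the new number: 9 − 3 = 6, so a third becomes a sixth.
Quality inverts too: diminished becomes augmented. That makes the inversion an augmented sixth.

augmented sixth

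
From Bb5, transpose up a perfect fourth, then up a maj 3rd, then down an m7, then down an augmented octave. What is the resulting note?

A perfect fourth up from Bb5 is Eb6.
Eb6 up a major third → G6 (4 semitones).
Down a minor seventh from G6: A5 (10 semitones down).
A5 down an augmented octave → Ab4 (13 semitones).

Ab4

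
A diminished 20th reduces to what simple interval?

Subtracting seven from the interval number removes an octave: 20 − 14 = 6.
So a diminished twentieth is 2 octaves plus a diminished sixth. The quality is unchanged.

diminished sixth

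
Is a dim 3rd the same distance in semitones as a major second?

A diminished third spans 2 semitones, and a major second also spans 2 semitones — they're enharmonic.

Yes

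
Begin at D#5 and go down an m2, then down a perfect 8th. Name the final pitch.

C##4

A minor second down from D#5 is C##5.
A perfect octave down from C##5 is C##4.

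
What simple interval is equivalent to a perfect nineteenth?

perfect 5th

Subtracting seven from the interval number removes an octave: 19 − 14 = 5.
Quality carries through unchanged, so the simple form is a perfect fifth.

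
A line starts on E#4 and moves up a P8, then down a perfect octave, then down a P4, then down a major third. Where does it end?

G#3

E#4 up a perfect octave → E#5 (12 semitones).
E#5 down a perfect octave → E#4 (12 semitones).
Down a perfect fourth from E#4: B#3 (5 semitones down).
A major third down from B#3 is G#3.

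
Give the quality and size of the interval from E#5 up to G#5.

minor third

E to G spans three letter names (E-F-G): a third.
At 3 semitones, E#5→G#5 falls one short of a major third: minor.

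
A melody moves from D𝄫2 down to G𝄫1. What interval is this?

P5

Descending from Dbb2 to Gbb1 is the same interval as ascending Gbb1 to Dbb2.
G to D spans five letter names (G-A-B-C-D): a fifth.
The perfect fifth spans 7 semitones, and Gbb1 to Dbb2 is exactly 7 semitones — so this is a perfect fifth.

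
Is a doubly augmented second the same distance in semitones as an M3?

A doubly augmented second spans 4 semitones, and a major third also spans 4 semitones — they're enharmonic.

Yes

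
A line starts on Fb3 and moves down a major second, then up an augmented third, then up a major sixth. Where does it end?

E4

Fb3 down a major second → Ebb3 (2 semitones).
Up an augmented third from Ebb3: G3 (5 semitones up).
Up a major sixth from G3: E4 (9 semitones up).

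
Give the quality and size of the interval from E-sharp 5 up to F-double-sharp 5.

E to F spans two letter names (E-F), so the interval is some kind of second.
The major second spans 2 semitones, and E#5 to F##5 is exactly 2 semitones — so this is a major second.

major 2nd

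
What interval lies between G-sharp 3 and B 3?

G to B spans three letter names (G-A-B): a third.
At 3 semitones, G#3→B3 falls one short of a major third: minor.

minor 3rd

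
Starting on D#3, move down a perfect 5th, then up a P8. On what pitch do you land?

G#3

A perfect fifth down from D#3 is G#2.
G#2 up a perfect octave → G#3 (12 semitones).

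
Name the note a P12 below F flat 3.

Five letters down from F (plus an octave) reaches B.
A perfect twelfth is 19 semitones; 19 semitones down from Fb3 gives Bbb1.

B double-flat 1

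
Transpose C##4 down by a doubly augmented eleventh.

G2

Counting four letter names plus an octave down from C lands on G.
A doubly augmented eleventh spans 19 semitones, so from C##4 the target pitch is G2.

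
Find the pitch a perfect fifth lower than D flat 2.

G flat 1

Counting five letter names down from D lands on G.
A perfect fifth is 7 semitones; 7 semitones down from Db2 gives Gb1.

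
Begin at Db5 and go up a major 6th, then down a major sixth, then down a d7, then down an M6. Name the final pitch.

G3

Db5 up a major sixth → Bb5 (9 semitones).
Bb5 down a major sixth → Db5 (9 semitones).
Db5 down a diminished seventh → E4 (9 semitones).
E4 down a major sixth → G3 (9 semitones).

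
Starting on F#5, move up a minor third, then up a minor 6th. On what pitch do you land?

A minor third up from F#5 is A5.
A minor sixth up from A5 is F6.

F6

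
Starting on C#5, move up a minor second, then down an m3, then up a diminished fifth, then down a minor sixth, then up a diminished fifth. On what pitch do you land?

Eb5

Up a minor second from C#5: D5 (1 semitone up).
A minor third down from D5 is B4.
B4 up a diminished fifth → F5 (6 semitones).
Down a minor sixth from F5: A4 (8 semitones down).
Up a diminished fifth from A4: Eb5 (6 semitones up).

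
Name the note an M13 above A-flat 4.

Six letters up from A (plus an octave) reaches F.
A major thirteenth is 21 semitones; 21 semitones up from Ab4 gives F6.

F 6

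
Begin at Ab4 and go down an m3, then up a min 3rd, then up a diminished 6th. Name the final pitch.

Fbb5

Down a minor third from Ab4: F4 (3 semitones down).
Up a minor third from F4: Ab4 (3 semitones up).
A diminished sixth up from Ab4 is Fbb5.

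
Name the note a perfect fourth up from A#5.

D#6

Four letter names up from A: D.
Moving 5 semitones up from A#5 (the size of a perfect fourth) reaches D#6.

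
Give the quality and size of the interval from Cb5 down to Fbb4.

Descending from Cb5 to Fbb4 is the same interval as ascending Fbb4 to Cb5.
F to C spans five letter names (F-G-A-B-C), so the interval is some kind of fifth.
A perfect fifth would be 7 semitones; Fbb4 to Cb5 is 8, one semitone wider, so the interval is augmented.

augmented 5th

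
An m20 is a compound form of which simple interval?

Each octave removed subtracts seven from the number: 20 − 14 = 6.
So a minor twentieth is 2 octaves plus a minor sixth. The quality is unchanged.

m6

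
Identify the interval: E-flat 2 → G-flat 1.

M6

Descending from Eb2 to Gb1 is the same interval as ascending Gb1 to Eb2.
G to E spans six letter names (G-A-B-C-D-E), so the interval is some kind of sixth.
Gb1 to Eb2 is 9 semitones, matching the major sixth exactly, so the quality is major.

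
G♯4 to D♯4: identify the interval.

P4

Descending from G#4 to D#4 is the same interval as ascending D#4 to G#4.
D to G spans four letter names (D-E-F-G): a fourth.
The perfect fourth spans 5 semitones, and D#4 to G#4 is exactly 5 semitones — so this is a perfect fourth.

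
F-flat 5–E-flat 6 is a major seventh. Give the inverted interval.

The rule of nine gives the new number: 9 − 7 = 2, so a seventh becomes a second.
Quality inverts too: major becomes minor. That makes the inversion a minor second.

minor second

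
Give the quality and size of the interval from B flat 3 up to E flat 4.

P4

B to E spans four letter names (B-C-D-E), so the interval is some kind of fourth.
Bb3 to Eb4 is 5 semitones, matching the perfect fourth exactly, so the quality is perfect.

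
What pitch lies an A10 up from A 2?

Three letters up from A (plus an octave) reaches C.
An augmented tenth is 17 semitones; 17 semitones up from A2 gives C##4.

C-double-sharp 4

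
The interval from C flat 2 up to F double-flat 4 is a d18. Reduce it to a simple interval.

Each octave removed subtracts seven from the number: 18 − 14 = 4.
So a diminished eighteenth is 2 octaves plus a diminished fourth. The quality is unchanged.

diminished fourth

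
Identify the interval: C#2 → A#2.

M6

C to A spans six letter names (C-D-E-F-G-A), so the interval is some kind of sixth.
Counting semitones, C#2→A#2 is 9, which is the major sixth.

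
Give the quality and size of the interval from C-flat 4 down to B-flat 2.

minor ninth

Descending from Cb4 to Bb2 is the same interval as ascending Bb2 to Cb4.
B to C spans two letter names (B-C), plus an octave — that makes it a ninth of some quality.
Bb2 to Cb4 is 13 semitones, a half step short of the major ninth (14), so this is minor.
(Equivalently, a compound minor second: a minor second plus an octave.)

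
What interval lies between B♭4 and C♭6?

minor ninth

B to C spans two letter names (B-C), plus an octave — that makes it a ninth of some quality.
A major ninth would be 14 semitones, but Bb4 to Cb6 is 13 — one semitone narrower, making it a minor ninth.
(Equivalently, a compound minor second: a minor second plus an octave.)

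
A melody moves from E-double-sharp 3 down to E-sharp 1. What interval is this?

A15

Descending from E##3 to E#1 is the same interval as ascending E#1 to E##3.
E to E is the same letter name, plus 2 octaves — that makes it a fifteenth of some quality.
The perfect fifteenth is 24 semitones; here we have 25, one semitone wider: augmented.
(Equivalently, a compound augmented octave: an augmented octave plus an octave.)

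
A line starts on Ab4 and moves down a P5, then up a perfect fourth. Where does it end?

Ab4 down a perfect fifth → Db4 (7 semitones).
Up a perfect fourth from Db4: Gb4 (5 semitones up).

Gb4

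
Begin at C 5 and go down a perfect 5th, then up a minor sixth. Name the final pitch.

A perfect fifth down from C5 is F4.
Up a minor sixth from F4: Db5 (8 semitones up).

D flat 5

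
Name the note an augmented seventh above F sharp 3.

The seventh takes the letter from F up to E.
An augmented seventh spans 12 semitones, so from F#3 the target pitch is E##4.

E double-sharp 4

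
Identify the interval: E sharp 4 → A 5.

diminished eleventh

E to A spans four letter names (E-F-G-A), plus an octave: an eleventh.
The perfect eleventh is 17 semitones; here we have 16, one semitone narrower: diminished.
(Equivalently, a compound diminished fourth: a diminished fourth plus an octave.)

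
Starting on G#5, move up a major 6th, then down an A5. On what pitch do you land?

A5

Up a major sixth from G#5: E#6 (9 semitones up).
Down an augmented fifth from E#6: A5 (8 semitones down).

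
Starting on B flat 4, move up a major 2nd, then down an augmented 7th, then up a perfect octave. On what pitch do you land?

A major second up from Bb4 is C5.
C5 down an augmented seventh → Dbb4 (12 semitones).
A perfect octave up from Dbb4 is Dbb5.

D double-flat 5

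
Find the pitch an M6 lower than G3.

Bb2

Six letter names down from G: B.
Moving 9 semitones down from G3 (the size of a major sixth) reaches Bb2.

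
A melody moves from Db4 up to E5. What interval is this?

D to E spans two letter names (D-E), plus an octave — that makes it a ninth of some quality.
The major ninth is 14 semitones; here we have 15, one semitone wider: augmented.
(Equivalently, a compound augmented second: an augmented second plus an octave.)

augmented ninth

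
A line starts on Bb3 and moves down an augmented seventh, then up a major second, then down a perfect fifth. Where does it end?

Down an augmented seventh from Bb3: Cbb3 (12 semitones down).
Cbb3 up a major second → Dbb3 (2 semitones).
A perfect fifth down from Dbb3 is Gbb2.

Gbb2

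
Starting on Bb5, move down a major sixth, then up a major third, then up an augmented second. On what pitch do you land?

G#5

Down a major sixth from Bb5: Db5 (9 semitones down).
A major third up from Db5 is F5.
F5 up an augmented second → G#5 (3 semitones).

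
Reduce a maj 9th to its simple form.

Subtracting seven from the interval number removes an octave: 9 − 7 = 2.
Quality carries through unchanged, so the simple form is a major second.

major 2nd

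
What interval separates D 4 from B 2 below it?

Descending from D4 to B2 is the same interval as ascending B2 to D4.
B to D spans three letter names (B-C-D), plus an octave: a tenth.
At 15 semitones, B2→D4 falls one short of a major tenth: minor.
(Equivalently, a compound minor third: a minor third plus an octave.)

m10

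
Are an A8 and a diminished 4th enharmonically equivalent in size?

No

An augmented octave spans 13 semitones; a diminished fourth spans 4 semitones. They differ by 9.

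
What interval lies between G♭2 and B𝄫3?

m10

G to B spans three letter names (G-A-B), plus an octave — that makes it a tenth of some quality.
A major tenth would be 16 semitones, but Gb2 to Bbb3 is 15 — one semitone narrower, making it a minor tenth.
(Equivalently, a compound minor third: a minor third plus an octave.)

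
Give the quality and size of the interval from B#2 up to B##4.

augmented fifteenth

B to B is the same letter name, plus 2 octaves, so the interval is some kind of fifteenth.
B#2 to B##4 spans 25 semitones — one semitone wider than the perfect fifteenth (24) — giving an augmented fifteenth.
(Equivalently, a compound augmented octave: an augmented octave plus an octave.)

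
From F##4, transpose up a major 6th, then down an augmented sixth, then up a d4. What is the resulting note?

A major sixth up from F##4 is D##5.
D##5 down an augmented sixth → F#4 (10 semitones).
F#4 up a diminished fourth → Bb4 (4 semitones).

Bb4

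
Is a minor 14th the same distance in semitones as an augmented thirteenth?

A minor fourteenth = 22 semitones = an augmented thirteenth; enharmonically equal.

Yes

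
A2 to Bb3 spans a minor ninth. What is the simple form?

m2

Each octave removed subtracts seven from the number: 9 − 7 = 2.
So a minor ninth is an octave plus a minor second. The quality is unchanged.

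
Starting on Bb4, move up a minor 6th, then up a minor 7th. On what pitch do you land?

A minor sixth up from Bb4 is Gb5.
A minor seventh up from Gb5 is Fb6.

Fb6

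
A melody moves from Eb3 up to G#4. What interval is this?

augmented 10th

E to G spans three letter names (E-F-G), plus an octave: a tenth.
Eb3 to G#4 spans 17 semitones — one semitone wider than the major tenth (16) — giving an augmented tenth.
(Equivalently, a compound augmented third: an augmented third plus an octave.)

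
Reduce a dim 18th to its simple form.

d4

Subtracting seven from the interval number removes an octave: 18 − 14 = 4.
So a diminished eighteenth is 2 octaves plus a diminished fourth. The quality is unchanged.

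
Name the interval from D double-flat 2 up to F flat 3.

D to F spans three letter names (D-E-F), plus an octave — that makes it a tenth of some quality.
The major tenth spans 16 semitones, and Dbb2 to Fb3 is exactly 16 semitones — so this is a major tenth.
(Equivalently, a compound major third: a major third plus an octave.)

major tenth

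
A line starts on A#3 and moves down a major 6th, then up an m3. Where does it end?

E3

A#3 down a major sixth → C#3 (9 semitones).
Up a minor third from C#3: E3 (3 semitones up).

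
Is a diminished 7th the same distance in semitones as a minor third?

No

9 semitones (diminished seventh) vs 3 semitones (minor third): not equal.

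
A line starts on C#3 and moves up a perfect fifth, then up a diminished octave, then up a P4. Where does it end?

C5

Up a perfect fifth from C#3: G#3 (7 semitones up).
Up a diminished octave from G#3: G4 (11 semitones up).
A perfect fourth up from G4 is C5.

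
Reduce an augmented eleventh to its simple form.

Each octave removed subtracts seven from the number: 11 − 7 = 4.
So an augmented eleventh is an octave plus an augmented fourth. The quality is unchanged.

augmented 4th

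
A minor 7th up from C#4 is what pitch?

B4

The seventh takes the letter from C up to B.
Moving 10 semitones up from C#4 (the size of a minor seventh) reaches B4.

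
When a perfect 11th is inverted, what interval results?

P5

First reduce the compound perfect eleventh to its simple form, a perfect fourth.
The rule of nine gives the new number: 9 − 4 = 5, so a fourth becomes a fifth.
Quality inverts too: perfect stays perfect. That makes the inversion a perfect fifth.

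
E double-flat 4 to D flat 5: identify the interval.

E to D spans seven letter names (E-F-G-A-B-C-D), so the interval is some kind of seventh.
The major seventh spans 11 semitones, and Ebb4 to Db5 is exactly 11 semitones — so this is a major seventh.

major seventh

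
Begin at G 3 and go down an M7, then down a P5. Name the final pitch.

D flat 2

A major seventh down from G3 is Ab2.
Down a perfect fifth from Ab2: Db2 (7 semitones down).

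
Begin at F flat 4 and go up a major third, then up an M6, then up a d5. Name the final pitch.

Up a major third from Fb4: Ab4 (4 semitones up).
A major sixth up from Ab4 is F5.
Up a diminished fifth from F5: Cb6 (6 semitones up).

C flat 6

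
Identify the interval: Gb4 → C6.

augmented 11th

G to C spans four letter names (G-A-B-C), plus an octave, so the interval is some kind of eleventh.
A perfect eleventh would be 17 semitones; Gb4 to C6 is 18, one semitone wider, so the interval is augmented.
(Equivalently, a compound augmented fourth: an augmented fourth plus an octave.)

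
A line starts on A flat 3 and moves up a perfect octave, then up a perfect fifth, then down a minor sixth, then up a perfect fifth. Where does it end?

D 5

Up a perfect octave from Ab3: Ab4 (12 semitones up).
A perfect fifth up from Ab4 is Eb5.
A minor sixth down from Eb5 is G4.
Up a perfect fifth from G4: D5 (7 semitones up).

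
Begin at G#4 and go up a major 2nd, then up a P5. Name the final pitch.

A major second up from G#4 is A#4.
Up a perfect fifth from A#4: E#5 (7 semitones up).

E#5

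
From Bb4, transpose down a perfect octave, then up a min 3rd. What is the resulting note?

Db4

Down a perfect octave from Bb4: Bb3 (12 semitones down).
Bb3 up a minor third → Db4 (3 semitones).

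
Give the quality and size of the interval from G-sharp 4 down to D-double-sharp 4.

Descending from G#4 to D##4 is the same interval as ascending D##4 to G#4.
D to G spans four letter names (D-E-F-G) — that makes it a fourth of some quality.
D##4 to G#4 spans 4 semitones — one semitone narrower than the perfect fourth (5) — giving a diminished fourth.

diminished 4th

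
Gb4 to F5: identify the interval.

M7

G to F spans seven letter names (G-A-B-C-D-E-F): a seventh.
Counting semitones, Gb4→F5 is 11, which is the major seventh.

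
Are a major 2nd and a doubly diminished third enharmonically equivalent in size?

2 semitones (major second) vs 1 semitone (doubly diminished third): not equal.

No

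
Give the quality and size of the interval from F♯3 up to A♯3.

F to A spans three letter names (F-G-A) — that makes it a third of some quality.
F#3 to A#3 is 4 semitones, matching the major third exactly, so the quality is major.

major third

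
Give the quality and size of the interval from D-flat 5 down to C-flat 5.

major second

Descending from Db5 to Cb5 is the same interval as ascending Cb5 to Db5.
C to D spans two letter names (C-D), so the interval is some kind of second.
The major second spans 2 semitones, and Cb5 to Db5 is exactly 2 semitones — so this is a major second.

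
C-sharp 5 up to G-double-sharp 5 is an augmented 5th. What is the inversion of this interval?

d4

The rule of nine gives the new number: 9 − 5 = 4, so a fifth becomes a fourth.
Quality inverts too: augmented becomes diminished. That makes the inversion a diminished fourth.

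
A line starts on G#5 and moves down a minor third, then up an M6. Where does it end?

C##6

Down a minor third from G#5: E#5 (3 semitones down).
A major sixth up from E#5 is C##6.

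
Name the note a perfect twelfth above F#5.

C#7

Counting five letter names plus an octave up from F lands on C.
A perfect twelfth spans 19 semitones, so from F#5 the target pitch is C#7.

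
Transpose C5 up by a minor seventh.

Bb5

Counting seven letter names up from C lands on B.
A minor seventh is 10 semitones; 10 semitones up from C5 gives Bb5.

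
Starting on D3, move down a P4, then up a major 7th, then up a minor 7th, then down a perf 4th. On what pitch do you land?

A perfect fourth down from D3 is A2.
A2 up a major seventh → G#3 (11 semitones).
A minor seventh up from G#3 is F#4.
A perfect fourth down from F#4 is C#4.

C#4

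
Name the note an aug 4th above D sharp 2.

Counting four letter names up from D lands on G.
An augmented fourth is 6 semitones; 6 semitones up from D#2 gives G##2.

G double-sharp 2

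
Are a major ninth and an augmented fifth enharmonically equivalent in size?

No

14 semitones (major ninth) vs 8 semitones (augmented fifth): not equal.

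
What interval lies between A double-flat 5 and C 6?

augmented third

A to C spans three letter names (A-B-C): a third.
A major third would be 4 semitones; Abb5 to C6 is 5, one semitone wider, so the interval is augmented.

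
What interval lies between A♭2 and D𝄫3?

A to D spans four letter names (A-B-C-D), so the interval is some kind of fourth.
Ab2 to Dbb3 spans 4 semitones — one semitone narrower than the perfect fourth (5) — giving a diminished fourth.

d4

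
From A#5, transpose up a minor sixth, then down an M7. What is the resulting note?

G5

A minor sixth up from A#5 is F#6.
A major seventh down from F#6 is G5.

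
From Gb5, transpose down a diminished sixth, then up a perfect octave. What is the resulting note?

B5

Gb5 down a diminished sixth → B4 (7 semitones).
B4 up a perfect octave → B5 (12 semitones).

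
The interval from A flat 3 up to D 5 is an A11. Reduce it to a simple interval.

augmented fourth

Each octave removed subtracts seven from the number: 11 − 7 = 4.
So an augmented eleventh is an octave plus an augmented fourth. The quality is unchanged.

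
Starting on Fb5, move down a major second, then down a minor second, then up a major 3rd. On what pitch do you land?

A major second down from Fb5 is Ebb5.
Ebb5 down a minor second → Db5 (1 semitone).
Up a major third from Db5: F5 (4 semitones up).

F5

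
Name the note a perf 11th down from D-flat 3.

Counting four letter names plus an octave down from D lands on A.
Moving 17 semitones down from Db3 (the size of a perfect eleventh) reaches Ab1.

A-flat 1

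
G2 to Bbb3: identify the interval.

G to B spans three letter names (G-A-B), plus an octave, so the interval is some kind of tenth.
G2 to Bbb3 spans 14 semitones — two semitones narrower than the major tenth (16) — giving a diminished tenth.
(Equivalently, a compound diminished third: a diminished third plus an octave.)

d10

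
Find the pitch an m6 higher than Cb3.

Abb3

The sixth takes the letter from C up to A.
A minor sixth is 8 semitones; 8 semitones up from Cb3 gives Abb3.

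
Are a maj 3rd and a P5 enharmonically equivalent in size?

No

4 semitones (major third) vs 7 semitones (perfect fifth): not equal.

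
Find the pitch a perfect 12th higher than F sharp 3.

The twelfth's letter: F up five letter names plus an octave → C.
A perfect twelfth spans 19 semitones, so from F#3 the target pitch is C#5.

C sharp 5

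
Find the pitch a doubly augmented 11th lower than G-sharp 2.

The eleventh's letter: G down four letter names plus an octave → D.
A doubly augmented eleventh spans 19 semitones, so from G#2 the target pitch is Db1.

D-flat 1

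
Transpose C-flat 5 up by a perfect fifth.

Counting five letter names up from C lands on G.
A perfect fifth is 7 semitones; 7 semitones up from Cb5 gives Gb5.

G-flat 5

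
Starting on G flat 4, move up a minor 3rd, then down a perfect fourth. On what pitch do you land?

Up a minor third from Gb4: Bbb4 (3 semitones up).
Bbb4 down a perfect fourth → Fb4 (5 semitones).

F flat 4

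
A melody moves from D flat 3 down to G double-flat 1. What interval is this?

Descending from Db3 to Gbb1 is the same interval as ascending Gbb1 to Db3.
G to D spans five letter names (G-A-B-C-D), plus an octave: a twelfth.
The perfect twelfth is 19 semitones; here we have 20, one semitone wider: augmented.
(Equivalently, a compound augmented fifth: an augmented fifth plus an octave.)

augmented 12th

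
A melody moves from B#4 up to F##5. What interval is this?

perfect fifth

B to F spans five letter names (B-C-D-E-F), so the interval is some kind of fifth.
The perfect fifth spans 7 semitones, and B#4 to F##5 is exactly 7 semitones — so this is a perfect fifth.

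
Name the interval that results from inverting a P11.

perfect fifth

First reduce the compound perfect eleventh to its simple form, a perfect fourth.
Interval numbers invert to sum to nine: 4 + 5 = 9, so a fourth inverts to a fifth.
And perfect stays perfect under inversion, so we get a perfect fifth.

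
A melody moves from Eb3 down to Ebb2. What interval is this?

Descending from Eb3 to Ebb2 is the same interval as ascending Ebb2 to Eb3.
E to E is the same letter name, plus an octave, so the interval is some kind of octave.
A perfect octave would be 12 semitones; Ebb2 to Eb3 is 13, one semitone wider, so the interval is augmented.

augmented octave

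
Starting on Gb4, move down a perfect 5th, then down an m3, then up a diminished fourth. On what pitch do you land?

Dbb4

A perfect fifth down from Gb4 is Cb4.
Down a minor third from Cb4: Ab3 (3 semitones down).
Up a diminished fourth from Ab3: Dbb4 (4 semitones up).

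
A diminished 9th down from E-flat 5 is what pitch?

D-sharp 4

Counting two letter names plus an octave down from E lands on D.
Moving 12 semitones down from Eb5 (the size of a diminished ninth) reaches D#4.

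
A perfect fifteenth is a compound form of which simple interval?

perfect octave

Subtracting seven from the interval number removes an octave: 15 − 7 = 8.
That makes a perfect fifteenth a compound perfect octave — an octave plus a perfect octave.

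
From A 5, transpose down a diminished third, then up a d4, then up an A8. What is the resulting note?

Down a diminished third from A5: F##5 (2 semitones down).
Up a diminished fourth from F##5: B5 (4 semitones up).
B5 up an augmented octave → B#6 (13 semitones).

B sharp 6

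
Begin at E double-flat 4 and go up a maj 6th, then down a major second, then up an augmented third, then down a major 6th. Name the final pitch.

Ebb4 up a major sixth → Cb5 (9 semitones).
A major second down from Cb5 is Bbb4.
An augmented third up from Bbb4 is D5.
A major sixth down from D5 is F4.

F 4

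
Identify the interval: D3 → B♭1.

M10

Descending from D3 to Bb1 is the same interval as ascending Bb1 to D3.
B to D spans three letter names (B-C-D), plus an octave: a tenth.
The major tenth spans 16 semitones, and Bb1 to D3 is exactly 16 semitones — so this is a major tenth.
(Equivalently, a compound major third: a major third plus an octave.)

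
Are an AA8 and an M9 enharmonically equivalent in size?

Yes

A doubly augmented octave = 14 semitones = a major ninth; enharmonically equal.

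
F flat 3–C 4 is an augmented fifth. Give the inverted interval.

diminished 4th

Interval numbers invert to sum to nine: 5 + 4 = 9, so a fifth inverts to a fourth.
The quality also flips — augmented becomes diminished — giving a diminished fourth.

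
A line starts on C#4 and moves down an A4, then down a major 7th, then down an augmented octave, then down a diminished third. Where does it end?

F1

C#4 down an augmented fourth → G3 (6 semitones).
Down a major seventh from G3: Ab2 (11 semitones down).
An augmented octave down from Ab2 is Abb1.
A diminished third down from Abb1 is F1.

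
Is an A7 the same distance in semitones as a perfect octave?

Yes

Both span 12 semitones: an augmented seventh and a perfect octave are the same chromatic distance.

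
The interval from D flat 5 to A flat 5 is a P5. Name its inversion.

perfect 4th

Inverted interval numbers add to nine, so a fifth pairs with a fourth (5 + 4 = 9).
And perfect stays perfect under inversion, so we get a perfect fourth.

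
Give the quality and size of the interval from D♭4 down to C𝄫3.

Descending from Db4 to Cbb3 is the same interval as ascending Cbb3 to Db4.
C to D spans two letter names (C-D), plus an octave — that makes it a ninth of some quality.
A major ninth would be 14 semitones; Cbb3 to Db4 is 15, one semitone wider, so the interval is augmented.
(Equivalently, a compound augmented second: an augmented second plus an octave.)

A9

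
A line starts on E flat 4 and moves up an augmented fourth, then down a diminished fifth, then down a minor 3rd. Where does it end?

An augmented fourth up from Eb4 is A4.
Down a diminished fifth from A4: D#4 (6 semitones down).
A minor third down from D#4 is B#3.

B sharp 3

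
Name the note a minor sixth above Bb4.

Counting six letter names up from B lands on G.
A minor sixth spans 8 semitones, so from Bb4 the target pitch is Gb5.

Gb5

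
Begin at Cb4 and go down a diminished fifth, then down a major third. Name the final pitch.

Db3

Down a diminished fifth from Cb4: F3 (6 semitones down).
A major third down from F3 is Db3.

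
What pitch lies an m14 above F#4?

E6

Seven letters up from F (plus an octave) reaches E.
A minor fourteenth is 22 semitones; 22 semitones up from F#4 gives E6.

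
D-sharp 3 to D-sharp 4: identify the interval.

P8

D to D is the same letter name, plus an octave — that makes it an octave of some quality.
The perfect octave spans 12 semitones, and D#3 to D#4 is exactly 12 semitones — so this is a perfect octave.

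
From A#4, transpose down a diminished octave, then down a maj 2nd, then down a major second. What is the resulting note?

Down a diminished octave from A#4: A##3 (11 semitones down).
A major second down from A##3 is G##3.
A major second down from G##3 is F##3.

F##3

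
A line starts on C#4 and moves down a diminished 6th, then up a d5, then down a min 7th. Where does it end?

A diminished sixth down from C#4 is E##3.
A diminished fifth up from E##3 is B#3.
B#3 down a minor seventh → C##3 (10 semitones).

C##3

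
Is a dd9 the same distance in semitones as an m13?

No

A doubly diminished ninth spans 11 semitones; a minor thirteenth spans 20 semitones. They differ by 9.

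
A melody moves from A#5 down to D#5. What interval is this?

perfect fifth

Descending from A#5 to D#5 is the same interval as ascending D#5 to A#5.
D to A spans five letter names (D-E-F-G-A): a fifth.
D#5 to A#5 is 7 semitones, matching the perfect fifth exactly, so the quality is perfect.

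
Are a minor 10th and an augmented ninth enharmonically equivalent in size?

Yes

A minor tenth spans 15 semitones, and an augmented ninth also spans 15 semitones — they're enharmonic.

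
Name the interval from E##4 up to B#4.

diminished 5th

E to B spans five letter names (E-F-G-A-B): a fifth.
A perfect fifth would be 7 semitones; E##4 to B#4 is 6, one semitone narrower, so the interval is diminished.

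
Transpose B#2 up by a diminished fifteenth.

For a fifteenth the letter name doesn't change: still B, two octaves up.
A diminished fifteenth spans 23 semitones, so from B#2 the target pitch is B4.

B4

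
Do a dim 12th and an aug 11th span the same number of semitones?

Both span 18 semitones: a diminished twelfth and an augmented eleventh are the same chromatic distance.

Yes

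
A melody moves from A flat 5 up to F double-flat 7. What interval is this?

diminished thirteenth

A to F spans six letter names (A-B-C-D-E-F), plus an octave, so the interval is some kind of thirteenth.
The major thirteenth is 21 semitones; here we have 19, two semitones narrower: diminished.
(Equivalently, a compound diminished sixth: a diminished sixth plus an octave.)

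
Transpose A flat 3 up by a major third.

C 4

Counting three letter names up from A lands on C.
A major third is 4 semitones; 4 semitones up from Ab3 gives C4.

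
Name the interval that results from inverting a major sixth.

minor third

Interval numbers invert to sum to nine: 6 + 3 = 9, so a sixth inverts to a third.
Quality inverts too: major becomes minor. That makes the inversion a minor third.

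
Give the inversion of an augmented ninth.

d7

First reduce the compound augmented ninth to its simple form, an augmented second.
Inverted interval numbers add to nine, so a second pairs with a seventh (2 + 7 = 9).
The quality also flips — augmented becomes diminished — giving a diminished seventh.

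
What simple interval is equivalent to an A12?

A5

Take out an octave (7 from the number): 12 − 7 = 5.
So an augmented twelfth is an octave plus an augmented fifth. The quality is unchanged.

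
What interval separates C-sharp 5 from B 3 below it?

M9

Descending from C#5 to B3 is the same interval as ascending B3 to C#5.
B to C spans two letter names (B-C), plus an octave, so the interval is some kind of ninth.
The major ninth spans 14 semitones, and B3 to C#5 is exactly 14 semitones — so this is a major ninth.
(Equivalently, a compound major second: a major second plus an octave.)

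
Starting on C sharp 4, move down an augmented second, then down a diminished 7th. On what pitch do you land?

Down an augmented second from C#4: Bb3 (3 semitones down).
Down a diminished seventh from Bb3: C#3 (9 semitones down).

C sharp 3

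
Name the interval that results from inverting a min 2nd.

The rule of nine gives the new number: 9 − 2 = 7, so a second becomes a seventh.
The quality also flips — minor becomes major — giving a major seventh.

major seventh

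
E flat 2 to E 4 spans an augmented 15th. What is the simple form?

Take out an octave (7 from the number): 15 − 7 = 8.
That makes an augmented fifteenth a compound augmented octave — an octave plus an augmented octave.

augmented octave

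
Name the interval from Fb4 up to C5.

augmented fifth

F to C spans five letter names (F-G-A-B-C): a fifth.
The perfect fifth is 7 semitones; here we have 8, one semitone wider: augmented.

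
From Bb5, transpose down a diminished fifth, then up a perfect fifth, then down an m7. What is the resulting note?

C#5

Bb5 down a diminished fifth → E5 (6 semitones).
Up a perfect fifth from E5: B5 (7 semitones up).
Down a minor seventh from B5: C#5 (10 semitones down).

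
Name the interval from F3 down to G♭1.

Descending from F3 to Gb1 is the same interval as ascending Gb1 to F3.
G to F spans seven letter names (G-A-B-C-D-E-F), plus an octave — that makes it a fourteenth of some quality.
Counting semitones, Gb1→F3 is 23, which is the major fourteenth.
(Equivalently, a compound major seventh: a major seventh plus an octave.)

major 14th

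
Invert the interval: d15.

First reduce the compound diminished fifteenth to its simple form, a diminished octave.
The rule of nine gives the new number: 9 − 8 = 1, so an octave becomes a unison.
And diminished becomes augmented under inversion, so we get an augmented unison.

augmented 1st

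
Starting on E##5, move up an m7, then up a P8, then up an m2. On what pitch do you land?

E#7

Up a minor seventh from E##5: D##6 (10 semitones up).
A perfect octave up from D##6 is D##7.
D##7 up a minor second → E#7 (1 semitone).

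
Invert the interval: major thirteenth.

minor third

First reduce the compound major thirteenth to its simple form, a major sixth.
Interval numbers invert to sum to nine: 6 + 3 = 9, so a sixth inverts to a third.
Quality inverts too: major becomes minor. That makes the inversion a minor third.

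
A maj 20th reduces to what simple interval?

M6

Subtracting seven from the interval number removes an octave: 20 − 14 = 6.
So a major twentieth is 2 octaves plus a major sixth. The quality is unchanged.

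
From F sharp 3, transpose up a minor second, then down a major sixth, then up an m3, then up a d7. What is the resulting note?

C double-flat 4

F#3 up a minor second → G3 (1 semitone).
A major sixth down from G3 is Bb2.
A minor third up from Bb2 is Db3.
A diminished seventh up from Db3 is Cbb4.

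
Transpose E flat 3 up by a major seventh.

D 4

Counting seven letter names up from E lands on D.
Moving 11 semitones up from Eb3 (the size of a major seventh) reaches D4.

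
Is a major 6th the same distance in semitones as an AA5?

Both span 9 semitones: a major sixth and a doubly augmented fifth are the same chromatic distance.

Yes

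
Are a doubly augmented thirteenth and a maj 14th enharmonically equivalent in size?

A doubly augmented thirteenth = 23 semitones = a major fourteenth; enharmonically equal.

Yes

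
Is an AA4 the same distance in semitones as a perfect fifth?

Yes

A doubly augmented fourth = 7 semitones = a perfect fifth; enharmonically equal.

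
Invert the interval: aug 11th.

First reduce the compound augmented eleventh to its simple form, an augmented fourth.
Inverted interval numbers add to nine, so a fourth pairs with a fifth (4 + 5 = 9).
Quality inverts too: augmented becomes diminished. That makes the inversion a diminished fifth.

d5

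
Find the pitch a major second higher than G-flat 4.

A-flat 4

Two letter names up from G: A.
A major second spans 2 semitones, so from Gb4 the target pitch is Ab4.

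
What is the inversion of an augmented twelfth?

First reduce the compound augmented twelfth to its simple form, an augmented fifth.
Inverted interval numbers add to nine, so a fifth pairs with a fourth (5 + 4 = 9).
And augmented becomes diminished under inversion, so we get a diminished fourth.

diminished 4th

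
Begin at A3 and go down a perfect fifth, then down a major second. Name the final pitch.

C3

Down a perfect fifth from A3: D3 (7 semitones down).
A major second down from D3 is C3.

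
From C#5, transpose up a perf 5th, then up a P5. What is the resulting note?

Up a perfect fifth from C#5: G#5 (7 semitones up).
Up a perfect fifth from G#5: D#6 (7 semitones up).

D#6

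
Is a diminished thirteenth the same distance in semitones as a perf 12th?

Both span 19 semitones: a diminished thirteenth and a perfect twelfth are the same chromatic distance.

Yes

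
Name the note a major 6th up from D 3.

B 3

The sixth takes the letter from D up to B.
Moving 9 semitones up from D3 (the size of a major sixth) reaches B3.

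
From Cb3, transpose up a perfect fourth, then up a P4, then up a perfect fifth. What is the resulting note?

A perfect fourth up from Cb3 is Fb3.
Up a perfect fourth from Fb3: Bbb3 (5 semitones up).
Bbb3 up a perfect fifth → Fb4 (7 semitones).

Fb4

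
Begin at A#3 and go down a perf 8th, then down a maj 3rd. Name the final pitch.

F#2

A perfect octave down from A#3 is A#2.
A major third down from A#2 is F#2.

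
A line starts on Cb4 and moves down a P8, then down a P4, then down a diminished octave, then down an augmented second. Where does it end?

Fb1

A perfect octave down from Cb4 is Cb3.
A perfect fourth down from Cb3 is Gb2.
A diminished octave down from Gb2 is G1.
An augmented second down from G1 is Fb1.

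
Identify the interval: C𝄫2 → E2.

C to E spans three letter names (C-D-E): a third.
Cbb2 to E2 spans 6 semitones — two semitones wider than the major third (4) — giving a doubly augmented third.

doubly augmented third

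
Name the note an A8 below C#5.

C4

The letter stays C (same as the start), shifted an octave down.
An augmented octave spans 13 semitones, so from C#5 the target pitch is C4.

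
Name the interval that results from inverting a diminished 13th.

First reduce the compound diminished thirteenth to its simple form, a diminished sixth.
Inverted interval numbers add to nine, so a sixth pairs with a third (6 + 3 = 9).
Quality inverts too: diminished becomes augmented. That makes the inversion an augmented third.

augmented 3rd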